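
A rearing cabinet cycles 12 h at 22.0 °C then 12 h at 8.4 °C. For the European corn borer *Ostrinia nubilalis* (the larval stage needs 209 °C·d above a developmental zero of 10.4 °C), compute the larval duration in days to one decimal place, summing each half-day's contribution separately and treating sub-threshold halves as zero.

36.0 days

Day half: max(0, 22.0 − 10.4) × 0.5 = 11.6 × 0.5 = 5.80 DD.
Night half: max(0, 8.4 − 10.4) × 0.5 = 0.0 × 0.5 = 0.00 DD.
Per 24 h: 5.80 DD/day.
Duration = 209 / 5.80 = 36.034 ≈ 36.0 days.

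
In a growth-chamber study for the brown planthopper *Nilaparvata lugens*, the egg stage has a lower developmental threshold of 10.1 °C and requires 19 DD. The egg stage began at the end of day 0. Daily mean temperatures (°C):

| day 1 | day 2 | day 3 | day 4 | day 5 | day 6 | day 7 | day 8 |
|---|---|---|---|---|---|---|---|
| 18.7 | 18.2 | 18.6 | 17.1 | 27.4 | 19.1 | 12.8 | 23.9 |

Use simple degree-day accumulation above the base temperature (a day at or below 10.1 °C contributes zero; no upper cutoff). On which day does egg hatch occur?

Daily DD above 10.1 °C: 8.6, 8.1, 8.5, 7.0, 17.3, 9.0, 2.7, 13.8.
Cumulative: 8.6, 16.7, 25.2, 32.2, 49.5, 58.5, 61.2, 75.0.
The total first reaches 19 DD on day 3.

day 3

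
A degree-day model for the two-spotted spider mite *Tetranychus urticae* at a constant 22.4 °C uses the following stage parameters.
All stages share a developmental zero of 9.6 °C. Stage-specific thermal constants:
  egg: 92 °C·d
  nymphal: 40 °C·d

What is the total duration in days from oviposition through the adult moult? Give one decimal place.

Daily accumulation at 22.4 °C = 22.4 − 9.6 = 12.8 DD/day.
Total K = 92 + 40 = 132 DD.
Total duration = 132 / 12.8 = 10.313 ≈ 10.3 days.

10.3 days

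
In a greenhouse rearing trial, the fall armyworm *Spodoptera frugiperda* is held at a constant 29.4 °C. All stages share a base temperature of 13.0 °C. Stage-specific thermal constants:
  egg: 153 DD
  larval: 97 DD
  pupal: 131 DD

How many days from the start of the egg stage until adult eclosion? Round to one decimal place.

23.2 days

Daily accumulation at 29.4 °C = 29.4 − 13.0 = 16.4 DD/day.
Total K = 153 + 97 + 131 = 381 DD.
Total duration = 381 / 16.4 = 23.232 ≈ 23.2 days.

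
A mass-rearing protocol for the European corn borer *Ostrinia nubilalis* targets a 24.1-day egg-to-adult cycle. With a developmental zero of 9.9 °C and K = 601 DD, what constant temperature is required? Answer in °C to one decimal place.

34.8 °C

Required daily accumulation = 601 / 24.1 = 24.938 DD/day.
T = T_base + 24.938 = 9.9 + 24.938 = 34.838 ≈ 34.8 °C.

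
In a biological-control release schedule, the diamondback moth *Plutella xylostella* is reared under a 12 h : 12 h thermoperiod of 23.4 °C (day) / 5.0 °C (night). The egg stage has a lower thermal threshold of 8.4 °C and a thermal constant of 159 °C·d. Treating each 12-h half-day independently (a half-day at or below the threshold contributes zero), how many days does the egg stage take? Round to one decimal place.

21.2 days

Day half: max(0, 23.4 − 8.4) × 0.5 = 15.0 × 0.5 = 7.50 DD.
Night half: max(0, 5.0 − 8.4) × 0.5 = 0.0 × 0.5 = 0.00 DD.
Per 24 h: 7.50 DD/day.
Duration = 159 / 7.50 = 21.200 ≈ 21.2 days.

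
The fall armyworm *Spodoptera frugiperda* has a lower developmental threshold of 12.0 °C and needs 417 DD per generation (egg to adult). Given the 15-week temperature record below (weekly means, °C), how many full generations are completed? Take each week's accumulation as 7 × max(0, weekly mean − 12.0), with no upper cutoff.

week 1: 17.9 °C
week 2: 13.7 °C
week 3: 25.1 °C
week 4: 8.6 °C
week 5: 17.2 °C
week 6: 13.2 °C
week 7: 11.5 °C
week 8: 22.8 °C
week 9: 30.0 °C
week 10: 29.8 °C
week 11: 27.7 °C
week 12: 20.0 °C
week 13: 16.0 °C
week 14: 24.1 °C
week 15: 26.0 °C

2 generations

Weekly DD (7 × max(0, T̄ − 12.0)): 41.3, 11.9, 91.7, 0.0, 36.4, 8.4, 0.0, 75.6, 126.0, 124.6, 109.9, 56.0, 28.0, 84.7, 98.0.
Season total = 892.5 DD.
Complete generations = ⌊892.5 / 417⌋ = 2.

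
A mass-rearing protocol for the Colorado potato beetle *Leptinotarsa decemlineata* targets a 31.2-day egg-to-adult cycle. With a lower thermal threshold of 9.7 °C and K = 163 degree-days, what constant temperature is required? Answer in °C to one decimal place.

14.9 °C

Required daily accumulation = 163 / 31.2 = 5.224 DD/day.
T = T_base + 5.224 = 9.7 + 5.224 = 14.924 ≈ 14.9 °C.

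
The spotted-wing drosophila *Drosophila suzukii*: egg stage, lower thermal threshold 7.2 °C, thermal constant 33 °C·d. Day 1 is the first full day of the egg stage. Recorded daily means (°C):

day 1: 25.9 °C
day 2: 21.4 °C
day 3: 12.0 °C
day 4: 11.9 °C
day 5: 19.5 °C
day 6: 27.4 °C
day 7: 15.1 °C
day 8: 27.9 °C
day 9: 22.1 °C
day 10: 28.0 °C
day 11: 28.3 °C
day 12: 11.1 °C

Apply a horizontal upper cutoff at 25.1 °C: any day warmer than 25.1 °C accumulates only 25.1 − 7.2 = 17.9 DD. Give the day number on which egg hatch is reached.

Daily DD above 7.2 °C (capped at 17.9): 17.9, 14.2, 4.8, 4.7, 12.3, 17.9, 7.9, 17.9, 14.9, 17.9, 17.9, 3.9.
Cumulative: 17.9, 32.1, 36.9, 41.6, 53.9, 71.8, 79.7, 97.6, 112.5, 130.4, 148.3, 152.2.
The total first reaches 33 DD on day 3.

day 3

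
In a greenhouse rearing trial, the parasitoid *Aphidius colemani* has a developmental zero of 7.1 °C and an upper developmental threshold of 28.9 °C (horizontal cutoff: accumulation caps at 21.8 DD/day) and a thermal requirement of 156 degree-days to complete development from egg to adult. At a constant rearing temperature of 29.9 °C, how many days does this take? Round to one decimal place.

7.2 days

Temperature 29.9 °C exceeds the upper threshold, so daily accumulation caps at 28.9 − 7.1 = 21.8 DD/day.
Duration = 156 / 21.8 = 7.156 ≈ 7.2 days.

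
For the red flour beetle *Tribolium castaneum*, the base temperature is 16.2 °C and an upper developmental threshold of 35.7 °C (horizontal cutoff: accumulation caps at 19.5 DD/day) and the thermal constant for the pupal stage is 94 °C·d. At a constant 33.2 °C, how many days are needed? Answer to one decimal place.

Daily accumulation = 33.2 − 16.2 = 17.0 DD/day.
Duration = 94 / 17.0 = 5.529 ≈ 5.5 days.

5.5 days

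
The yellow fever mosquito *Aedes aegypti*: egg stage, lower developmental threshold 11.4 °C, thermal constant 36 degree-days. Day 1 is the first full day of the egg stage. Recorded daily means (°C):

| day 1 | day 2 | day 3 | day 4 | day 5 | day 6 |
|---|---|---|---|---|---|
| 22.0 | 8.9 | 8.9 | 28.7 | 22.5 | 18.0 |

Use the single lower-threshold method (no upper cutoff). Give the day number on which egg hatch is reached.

day 5

Daily DD above 11.4 °C: 10.6, 0.0, 0.0, 17.3, 11.1, 6.6.
Cumulative: 10.6, 10.6, 10.6, 27.9, 39.0, 45.6.
The total first reaches 36 DD on day 5.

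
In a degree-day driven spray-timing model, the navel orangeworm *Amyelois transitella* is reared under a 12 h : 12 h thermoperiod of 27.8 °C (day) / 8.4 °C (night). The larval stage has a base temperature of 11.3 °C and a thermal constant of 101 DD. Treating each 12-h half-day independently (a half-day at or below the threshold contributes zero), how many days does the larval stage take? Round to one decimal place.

Day half: max(0, 27.8 − 11.3) × 0.5 = 16.5 × 0.5 = 8.25 DD.
Night half: max(0, 8.4 − 11.3) × 0.5 = 0.0 × 0.5 = 0.00 DD.
Per 24 h: 8.25 DD/day.
Duration = 101 / 8.25 = 12.242 ≈ 12.2 days.

12.2 days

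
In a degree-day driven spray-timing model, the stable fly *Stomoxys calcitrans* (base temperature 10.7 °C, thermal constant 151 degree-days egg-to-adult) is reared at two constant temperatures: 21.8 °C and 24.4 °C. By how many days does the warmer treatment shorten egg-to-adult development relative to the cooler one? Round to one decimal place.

2.6 days

At 21.8 °C: 151 / (21.8 − 10.7) = 151 / 11.1 = 13.604 d.
At 24.4 °C: 151 / (24.4 − 10.7) = 151 / 13.7 = 11.022 d.
Difference = |13.604 − 11.022| = 2.582 ≈ 2.6 days.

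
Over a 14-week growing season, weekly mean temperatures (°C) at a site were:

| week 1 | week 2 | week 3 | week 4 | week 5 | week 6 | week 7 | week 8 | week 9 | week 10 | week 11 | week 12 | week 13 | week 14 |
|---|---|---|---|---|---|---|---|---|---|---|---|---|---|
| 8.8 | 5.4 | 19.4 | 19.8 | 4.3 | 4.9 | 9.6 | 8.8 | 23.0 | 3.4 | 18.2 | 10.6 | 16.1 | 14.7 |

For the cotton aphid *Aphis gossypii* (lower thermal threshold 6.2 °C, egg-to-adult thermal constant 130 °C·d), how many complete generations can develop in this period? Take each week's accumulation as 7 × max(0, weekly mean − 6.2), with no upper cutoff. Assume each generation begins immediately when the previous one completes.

4 generations

Weekly DD (7 × max(0, T̄ − 6.2)): 18.2, 0.0, 92.4, 95.2, 0.0, 0.0, 23.8, 18.2, 117.6, 0.0, 84.0, 30.8, 69.3, 59.5.
Season total = 609.0 DD.
Complete generations = ⌊609.0 / 130⌋ = 4.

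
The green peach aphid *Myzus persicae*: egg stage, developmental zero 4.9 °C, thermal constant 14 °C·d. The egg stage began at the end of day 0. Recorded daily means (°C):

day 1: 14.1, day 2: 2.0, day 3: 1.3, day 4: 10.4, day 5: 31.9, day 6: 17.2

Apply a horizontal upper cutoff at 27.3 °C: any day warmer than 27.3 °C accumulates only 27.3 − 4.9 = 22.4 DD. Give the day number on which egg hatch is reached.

day 4

Daily DD above 4.9 °C (capped at 22.4): 9.2, 0.0, 0.0, 5.5, 22.4, 12.3.
Cumulative: 9.2, 9.2, 9.2, 14.7, 37.1, 49.4.
The total first reaches 14 DD on day 4.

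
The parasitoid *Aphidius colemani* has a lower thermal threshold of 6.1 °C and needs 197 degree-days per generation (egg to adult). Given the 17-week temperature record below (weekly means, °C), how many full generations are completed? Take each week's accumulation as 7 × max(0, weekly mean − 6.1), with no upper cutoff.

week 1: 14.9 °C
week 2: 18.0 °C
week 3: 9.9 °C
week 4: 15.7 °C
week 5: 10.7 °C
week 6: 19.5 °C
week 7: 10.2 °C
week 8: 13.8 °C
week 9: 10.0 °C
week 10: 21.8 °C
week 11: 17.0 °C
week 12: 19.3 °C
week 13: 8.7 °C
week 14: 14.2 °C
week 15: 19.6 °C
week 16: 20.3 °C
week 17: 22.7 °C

5 generations

Weekly DD (7 × max(0, T̄ − 6.1)): 61.6, 83.3, 26.6, 67.2, 32.2, 93.8, 28.7, 53.9, 27.3, 109.9, 76.3, 92.4, 18.2, 56.7, 94.5, 99.4, 116.2.
Season total = 1138.2 DD.
Complete generations = ⌊1138.2 / 197⌋ = 5.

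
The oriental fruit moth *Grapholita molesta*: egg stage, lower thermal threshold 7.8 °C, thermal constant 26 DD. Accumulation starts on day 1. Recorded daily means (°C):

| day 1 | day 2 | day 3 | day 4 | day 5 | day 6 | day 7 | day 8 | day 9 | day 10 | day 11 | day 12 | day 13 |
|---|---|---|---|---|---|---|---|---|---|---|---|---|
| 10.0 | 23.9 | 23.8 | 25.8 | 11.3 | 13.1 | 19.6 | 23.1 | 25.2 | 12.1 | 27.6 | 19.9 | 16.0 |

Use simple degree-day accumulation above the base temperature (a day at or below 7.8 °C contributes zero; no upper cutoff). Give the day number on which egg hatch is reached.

Daily DD above 7.8 °C: 2.2, 16.1, 16.0, 18.0, 3.5, 5.3, 11.8, 15.3, 17.4, 4.3, 19.8, 12.1, 8.2.
Cumulative: 2.2, 18.3, 34.3, 52.3, 55.8, 61.1, 72.9, 88.2, 105.6, 109.9, 129.7, 141.8, 150.0.
The total first reaches 26 DD on day 3.

day 3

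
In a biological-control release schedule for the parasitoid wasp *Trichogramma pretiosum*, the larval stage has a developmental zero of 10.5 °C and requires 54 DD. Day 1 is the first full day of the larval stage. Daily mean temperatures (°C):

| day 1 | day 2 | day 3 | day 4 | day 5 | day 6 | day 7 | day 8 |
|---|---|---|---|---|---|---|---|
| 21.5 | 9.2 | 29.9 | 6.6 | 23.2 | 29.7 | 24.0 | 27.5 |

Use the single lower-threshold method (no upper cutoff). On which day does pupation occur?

Daily DD above 10.5 °C: 11.0, 0.0, 19.4, 0.0, 12.7, 19.2, 13.5, 17.0.
Cumulative: 11.0, 11.0, 30.4, 30.4, 43.1, 62.3, 75.8, 92.8.
The total first reaches 54 DD on day 6.

day 6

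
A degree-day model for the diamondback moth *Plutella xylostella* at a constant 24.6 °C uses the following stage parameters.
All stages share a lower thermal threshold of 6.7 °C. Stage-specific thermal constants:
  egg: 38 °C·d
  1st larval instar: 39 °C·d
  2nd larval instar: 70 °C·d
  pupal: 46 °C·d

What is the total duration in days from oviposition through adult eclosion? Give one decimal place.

Daily accumulation at 24.6 °C = 24.6 − 6.7 = 17.9 DD/day.
Total K = 38 + 39 + 70 + 46 = 193 DD.
Total duration = 193 / 17.9 = 10.782 ≈ 10.8 days.

10.8 days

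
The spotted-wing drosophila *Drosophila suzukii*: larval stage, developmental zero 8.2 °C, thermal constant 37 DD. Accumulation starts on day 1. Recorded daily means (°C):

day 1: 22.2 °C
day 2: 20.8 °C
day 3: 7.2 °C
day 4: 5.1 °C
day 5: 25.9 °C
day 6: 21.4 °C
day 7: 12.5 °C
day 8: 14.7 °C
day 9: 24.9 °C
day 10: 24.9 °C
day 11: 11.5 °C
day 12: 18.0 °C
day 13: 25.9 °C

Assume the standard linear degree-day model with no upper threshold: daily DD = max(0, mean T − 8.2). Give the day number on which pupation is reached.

day 5

Daily DD above 8.2 °C: 14.0, 12.6, 0.0, 0.0, 17.7, 13.2, 4.3, 6.5, 16.7, 16.7, 3.3, 9.8, 17.7.
Cumulative: 14.0, 26.6, 26.6, 26.6, 44.3, 57.5, 61.8, 68.3, 85.0, 101.7, 105.0, 114.8, 132.5.
The total first reaches 37 DD on day 5.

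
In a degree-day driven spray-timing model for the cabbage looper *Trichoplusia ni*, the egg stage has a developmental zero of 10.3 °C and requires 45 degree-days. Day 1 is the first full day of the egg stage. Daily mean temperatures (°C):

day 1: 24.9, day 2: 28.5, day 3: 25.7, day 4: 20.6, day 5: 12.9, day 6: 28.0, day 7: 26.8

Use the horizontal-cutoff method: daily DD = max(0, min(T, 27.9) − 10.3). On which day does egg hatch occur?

day 3

Daily DD above 10.3 °C (capped at 17.6): 14.6, 17.6, 15.4, 10.3, 2.6, 17.6, 16.5.
Cumulative: 14.6, 32.2, 47.6, 57.9, 60.5, 78.1, 94.6.
The total first reaches 45 DD on day 3.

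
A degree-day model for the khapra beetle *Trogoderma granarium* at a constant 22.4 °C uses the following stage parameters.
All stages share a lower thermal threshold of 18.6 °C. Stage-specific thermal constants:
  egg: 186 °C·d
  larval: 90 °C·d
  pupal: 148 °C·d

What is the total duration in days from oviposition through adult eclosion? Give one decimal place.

111.6 days

Daily accumulation at 22.4 °C = 22.4 − 18.6 = 3.8 DD/day.
Total K = 186 + 90 + 148 = 424 DD.
Total duration = 424 / 3.8 = 111.579 ≈ 111.6 days.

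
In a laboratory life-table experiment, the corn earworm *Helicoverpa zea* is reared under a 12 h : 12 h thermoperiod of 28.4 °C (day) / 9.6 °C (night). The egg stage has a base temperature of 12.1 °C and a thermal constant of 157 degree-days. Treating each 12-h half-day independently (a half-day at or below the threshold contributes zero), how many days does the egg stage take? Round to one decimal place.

Day half: max(0, 28.4 − 12.1) × 0.5 = 16.3 × 0.5 = 8.15 DD.
Night half: max(0, 9.6 − 12.1) × 0.5 = 0.0 × 0.5 = 0.00 DD.
Per 24 h: 8.15 DD/day.
Duration = 157 / 8.15 = 19.264 ≈ 19.3 days.

19.3 days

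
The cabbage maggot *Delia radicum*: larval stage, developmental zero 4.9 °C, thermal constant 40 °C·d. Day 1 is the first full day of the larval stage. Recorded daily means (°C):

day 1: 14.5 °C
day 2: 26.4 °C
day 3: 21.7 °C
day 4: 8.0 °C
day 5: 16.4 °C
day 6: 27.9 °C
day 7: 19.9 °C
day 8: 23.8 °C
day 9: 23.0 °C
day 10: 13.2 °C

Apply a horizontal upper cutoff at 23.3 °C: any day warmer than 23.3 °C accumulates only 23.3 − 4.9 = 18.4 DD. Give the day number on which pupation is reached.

Daily DD above 4.9 °C (capped at 18.4): 9.6, 18.4, 16.8, 3.1, 11.5, 18.4, 15.0, 18.4, 18.1, 8.3.
Cumulative: 9.6, 28.0, 44.8, 47.9, 59.4, 77.8, 92.8, 111.2, 129.3, 137.6.
The total first reaches 40 DD on day 3.

day 3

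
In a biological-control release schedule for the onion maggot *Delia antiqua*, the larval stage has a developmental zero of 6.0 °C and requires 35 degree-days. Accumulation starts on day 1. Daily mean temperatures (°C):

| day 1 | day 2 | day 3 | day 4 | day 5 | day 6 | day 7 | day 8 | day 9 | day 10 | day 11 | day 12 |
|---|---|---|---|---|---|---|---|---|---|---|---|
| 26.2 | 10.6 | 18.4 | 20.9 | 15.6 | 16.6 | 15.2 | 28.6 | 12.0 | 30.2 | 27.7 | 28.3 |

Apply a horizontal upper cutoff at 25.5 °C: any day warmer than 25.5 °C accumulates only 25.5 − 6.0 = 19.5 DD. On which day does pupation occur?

day 3

Daily DD above 6.0 °C (capped at 19.5): 19.5, 4.6, 12.4, 14.9, 9.6, 10.6, 9.2, 19.5, 6.0, 19.5, 19.5, 19.5.
Cumulative: 19.5, 24.1, 36.5, 51.4, 61.0, 71.6, 80.8, 100.3, 106.3, 125.8, 145.3, 164.8.
The total first reaches 35 DD on day 3.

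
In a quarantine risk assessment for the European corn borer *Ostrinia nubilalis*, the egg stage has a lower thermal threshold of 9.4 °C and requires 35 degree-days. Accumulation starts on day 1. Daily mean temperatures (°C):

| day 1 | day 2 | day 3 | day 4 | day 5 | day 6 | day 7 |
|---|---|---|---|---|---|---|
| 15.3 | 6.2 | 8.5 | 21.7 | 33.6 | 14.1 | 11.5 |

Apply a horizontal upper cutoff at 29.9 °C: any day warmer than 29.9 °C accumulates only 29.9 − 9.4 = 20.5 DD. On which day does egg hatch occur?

Daily DD above 9.4 °C (capped at 20.5): 5.9, 0.0, 0.0, 12.3, 20.5, 4.7, 2.1.
Cumulative: 5.9, 5.9, 5.9, 18.2, 38.7, 43.4, 45.5.
The total first reaches 35 DD on day 5.

day 5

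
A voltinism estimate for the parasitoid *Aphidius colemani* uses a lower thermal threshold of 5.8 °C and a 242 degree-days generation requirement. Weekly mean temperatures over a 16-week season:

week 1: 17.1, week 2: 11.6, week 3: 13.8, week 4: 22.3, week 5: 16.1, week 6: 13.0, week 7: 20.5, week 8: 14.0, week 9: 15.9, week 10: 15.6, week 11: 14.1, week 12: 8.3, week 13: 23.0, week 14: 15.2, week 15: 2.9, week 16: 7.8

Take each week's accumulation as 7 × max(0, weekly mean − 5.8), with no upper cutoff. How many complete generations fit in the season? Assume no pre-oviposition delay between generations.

4 generations

Weekly DD (7 × max(0, T̄ − 5.8)): 79.1, 40.6, 56.0, 115.5, 72.1, 50.4, 102.9, 57.4, 70.7, 68.6, 58.1, 17.5, 120.4, 65.8, 0.0, 14.0.
Season total = 989.1 DD.
Complete generations = ⌊989.1 / 242⌋ = 4.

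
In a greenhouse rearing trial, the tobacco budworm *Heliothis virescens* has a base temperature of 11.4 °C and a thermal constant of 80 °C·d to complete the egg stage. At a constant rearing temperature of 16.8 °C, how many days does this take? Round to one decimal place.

14.8 days

Daily accumulation = 16.8 − 11.4 = 5.4 DD/day.
Duration = 80 / 5.4 = 14.815 ≈ 14.8 days.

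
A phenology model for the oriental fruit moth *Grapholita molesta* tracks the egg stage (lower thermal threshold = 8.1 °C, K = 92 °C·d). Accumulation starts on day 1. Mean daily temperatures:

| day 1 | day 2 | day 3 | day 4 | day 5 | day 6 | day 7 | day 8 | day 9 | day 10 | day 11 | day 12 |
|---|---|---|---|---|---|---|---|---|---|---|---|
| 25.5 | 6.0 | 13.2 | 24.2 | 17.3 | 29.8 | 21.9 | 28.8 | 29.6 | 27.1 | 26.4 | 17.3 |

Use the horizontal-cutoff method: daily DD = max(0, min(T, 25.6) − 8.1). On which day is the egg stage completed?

day 8

Daily DD above 8.1 °C (capped at 17.5): 17.4, 0.0, 5.1, 16.1, 9.2, 17.5, 13.8, 17.5, 17.5, 17.5, 17.5, 9.2.
Cumulative: 17.4, 17.4, 22.5, 38.6, 47.8, 65.3, 79.1, 96.6, 114.1, 131.6, 149.1, 158.3.
The total first reaches 92 DD on day 8.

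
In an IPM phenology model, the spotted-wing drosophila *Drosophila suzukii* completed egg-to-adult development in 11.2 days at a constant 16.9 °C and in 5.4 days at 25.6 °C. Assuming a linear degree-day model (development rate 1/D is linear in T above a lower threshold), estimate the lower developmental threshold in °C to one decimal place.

8.8 °C

Equal thermal constants: D₁(T₁ − T_b) = D₂(T₂ − T_b).
11.2·(16.9 − T_b) = 5.4·(25.6 − T_b)
T_b = (11.2·16.9 − 5.4·25.6) / (11.2 − 5.4) = 51.04 / 5.8 = 8.800 °C ≈ 8.8 °C.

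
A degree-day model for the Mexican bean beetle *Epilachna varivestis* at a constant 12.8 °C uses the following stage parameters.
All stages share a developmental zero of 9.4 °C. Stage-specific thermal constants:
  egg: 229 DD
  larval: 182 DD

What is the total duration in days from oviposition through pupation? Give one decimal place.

120.9 days

Daily accumulation at 12.8 °C = 12.8 − 9.4 = 3.4 DD/day.
Total K = 229 + 182 = 411 DD.
Total duration = 411 / 3.4 = 120.882 ≈ 120.9 days.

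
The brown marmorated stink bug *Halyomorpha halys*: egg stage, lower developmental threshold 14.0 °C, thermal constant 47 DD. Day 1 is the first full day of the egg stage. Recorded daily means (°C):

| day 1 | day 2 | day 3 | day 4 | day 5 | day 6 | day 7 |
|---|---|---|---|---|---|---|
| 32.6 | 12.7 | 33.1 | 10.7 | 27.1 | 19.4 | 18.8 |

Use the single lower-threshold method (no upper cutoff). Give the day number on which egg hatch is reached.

Daily DD above 14.0 °C: 18.6, 0.0, 19.1, 0.0, 13.1, 5.4, 4.8.
Cumulative: 18.6, 18.6, 37.7, 37.7, 50.8, 56.2, 61.0.
The total first reaches 47 DD on day 5.

day 5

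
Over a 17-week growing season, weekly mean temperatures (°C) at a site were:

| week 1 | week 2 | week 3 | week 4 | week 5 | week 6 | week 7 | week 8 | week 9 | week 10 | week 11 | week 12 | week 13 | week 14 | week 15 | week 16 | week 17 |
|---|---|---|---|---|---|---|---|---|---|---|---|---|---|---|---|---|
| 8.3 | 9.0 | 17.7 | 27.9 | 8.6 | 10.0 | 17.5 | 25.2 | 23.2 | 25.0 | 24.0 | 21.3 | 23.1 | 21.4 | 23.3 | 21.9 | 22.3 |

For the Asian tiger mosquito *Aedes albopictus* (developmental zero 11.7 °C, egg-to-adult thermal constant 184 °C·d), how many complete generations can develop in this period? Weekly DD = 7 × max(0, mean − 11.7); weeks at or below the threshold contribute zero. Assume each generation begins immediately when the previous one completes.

5 generations

Weekly DD (7 × max(0, T̄ − 11.7)): 0.0, 0.0, 42.0, 113.4, 0.0, 0.0, 40.6, 94.5, 80.5, 93.1, 86.1, 67.2, 79.8, 67.9, 81.2, 71.4, 74.2.
Season total = 991.9 DD.
Complete generations = ⌊991.9 / 184⌋ = 5.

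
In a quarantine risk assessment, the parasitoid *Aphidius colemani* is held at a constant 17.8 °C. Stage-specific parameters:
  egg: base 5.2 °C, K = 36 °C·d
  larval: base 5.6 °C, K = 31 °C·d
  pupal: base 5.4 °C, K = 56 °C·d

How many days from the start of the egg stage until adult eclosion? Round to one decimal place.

egg: 36 / (17.8 − 5.2) = 36 / 12.6 = 2.857 d.
larval: 31 / (17.8 − 5.6) = 31 / 12.2 = 2.541 d.
pupal: 56 / (17.8 − 5.4) = 56 / 12.4 = 4.516 d.
Sum = 9.914 ≈ 9.9 days.

9.9 days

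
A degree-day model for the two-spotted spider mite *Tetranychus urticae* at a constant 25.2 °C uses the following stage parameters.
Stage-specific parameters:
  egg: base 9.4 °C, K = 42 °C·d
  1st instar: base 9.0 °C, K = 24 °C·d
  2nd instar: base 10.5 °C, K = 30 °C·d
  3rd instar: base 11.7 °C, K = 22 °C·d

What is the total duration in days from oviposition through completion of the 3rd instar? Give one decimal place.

egg: 42 / (25.2 − 9.4) = 42 / 15.8 = 2.658 d.
1st instar: 24 / (25.2 − 9.0) = 24 / 16.2 = 1.481 d.
2nd instar: 30 / (25.2 − 10.5) = 30 / 14.7 = 2.041 d.
3rd instar: 22 / (25.2 − 11.7) = 22 / 13.5 = 1.630 d.
Sum = 7.810 ≈ 7.8 days.

7.8 days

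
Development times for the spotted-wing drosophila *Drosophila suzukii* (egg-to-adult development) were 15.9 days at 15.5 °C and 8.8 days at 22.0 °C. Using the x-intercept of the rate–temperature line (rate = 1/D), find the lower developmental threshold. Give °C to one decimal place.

7.4 °C

Equal thermal constants: D₁(T₁ − T_b) = D₂(T₂ − T_b).
15.9·(15.5 − T_b) = 8.8·(22.0 − T_b)
T_b = (15.9·15.5 − 8.8·22.0) / (15.9 − 8.8) = 52.85 / 7.1 = 7.444 °C ≈ 7.4 °C.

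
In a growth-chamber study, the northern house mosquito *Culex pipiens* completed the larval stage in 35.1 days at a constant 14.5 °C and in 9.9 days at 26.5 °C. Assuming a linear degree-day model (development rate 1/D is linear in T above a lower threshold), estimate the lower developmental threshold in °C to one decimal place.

Linear rate model ⇒ the product D·(T − T_b) is constant across temperatures.
35.1·(14.5 − T_b) = 9.9·(26.5 − T_b)
T_b = (35.1·14.5 − 9.9·26.5) / (35.1 − 9.9) = 246.60 / 25.2 = 9.786 °C ≈ 9.8 °C.

9.8 °C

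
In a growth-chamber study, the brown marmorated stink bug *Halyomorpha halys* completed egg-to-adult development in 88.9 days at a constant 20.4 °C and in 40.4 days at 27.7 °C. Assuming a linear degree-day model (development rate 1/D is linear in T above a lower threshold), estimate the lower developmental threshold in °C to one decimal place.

Equal thermal constants: D₁(T₁ − T_b) = D₂(T₂ − T_b).
88.9·(20.4 − T_b) = 40.4·(27.7 − T_b)
T_b = (88.9·20.4 − 40.4·27.7) / (88.9 − 40.4) = 694.48 / 48.5 = 14.319 °C ≈ 14.3 °C.

14.3 °C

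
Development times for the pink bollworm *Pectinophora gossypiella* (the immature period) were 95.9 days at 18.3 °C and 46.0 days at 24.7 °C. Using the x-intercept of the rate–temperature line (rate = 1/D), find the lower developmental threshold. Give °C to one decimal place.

12.4 °C

Under the model K = D·(T − T_b), so D₁·(T₁ − T_b) = D₂·(T₂ − T_b).
95.9·(18.3 − T_b) = 46.0·(24.7 − T_b)
T_b = (95.9·18.3 − 46.0·24.7) / (95.9 − 46.0) = 618.77 / 49.9 = 12.400 °C ≈ 12.4 °C.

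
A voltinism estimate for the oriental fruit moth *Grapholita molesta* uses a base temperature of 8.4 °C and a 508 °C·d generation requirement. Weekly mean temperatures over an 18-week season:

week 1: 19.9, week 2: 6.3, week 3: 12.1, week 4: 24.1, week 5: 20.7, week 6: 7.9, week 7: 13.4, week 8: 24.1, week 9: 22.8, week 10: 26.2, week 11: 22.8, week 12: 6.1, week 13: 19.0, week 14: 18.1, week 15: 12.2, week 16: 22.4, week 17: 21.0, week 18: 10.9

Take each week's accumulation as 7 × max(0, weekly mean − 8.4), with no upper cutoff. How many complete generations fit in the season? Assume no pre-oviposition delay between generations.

Weekly DD (7 × max(0, T̄ − 8.4)): 80.5, 0.0, 25.9, 109.9, 86.1, 0.0, 35.0, 109.9, 100.8, 124.6, 100.8, 0.0, 74.2, 67.9, 26.6, 98.0, 88.2, 17.5.
Season total = 1145.9 DD.
Complete generations = ⌊1145.9 / 508⌋ = 2.

2 generations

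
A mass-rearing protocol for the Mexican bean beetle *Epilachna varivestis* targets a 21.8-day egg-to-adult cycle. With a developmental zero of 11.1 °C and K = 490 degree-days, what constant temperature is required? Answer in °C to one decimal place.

33.6 °C

Required daily accumulation = 490 / 21.8 = 22.477 DD/day.
T = T_base + 22.477 = 11.1 + 22.477 = 33.577 ≈ 33.6 °C.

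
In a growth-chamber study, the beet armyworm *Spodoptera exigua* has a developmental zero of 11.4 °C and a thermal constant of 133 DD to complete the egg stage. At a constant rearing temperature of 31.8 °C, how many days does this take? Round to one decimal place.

6.5 days

Daily accumulation = 31.8 − 11.4 = 20.4 DD/day.
Duration = 133 / 20.4 = 6.520 ≈ 6.5 days.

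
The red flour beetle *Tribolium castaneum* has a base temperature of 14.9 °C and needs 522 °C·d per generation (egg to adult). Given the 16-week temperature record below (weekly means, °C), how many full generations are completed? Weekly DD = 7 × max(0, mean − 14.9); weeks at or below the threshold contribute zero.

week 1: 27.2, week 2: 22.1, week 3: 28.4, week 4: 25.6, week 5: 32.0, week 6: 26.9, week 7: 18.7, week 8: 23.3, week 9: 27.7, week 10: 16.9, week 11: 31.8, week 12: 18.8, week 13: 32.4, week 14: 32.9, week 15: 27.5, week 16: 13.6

2 generations

Weekly DD (7 × max(0, T̄ − 14.9)): 86.1, 50.4, 94.5, 74.9, 119.7, 84.0, 26.6, 58.8, 89.6, 14.0, 118.3, 27.3, 122.5, 126.0, 88.2, 0.0.
Season total = 1180.9 DD.
Complete generations = ⌊1180.9 / 522⌋ = 2.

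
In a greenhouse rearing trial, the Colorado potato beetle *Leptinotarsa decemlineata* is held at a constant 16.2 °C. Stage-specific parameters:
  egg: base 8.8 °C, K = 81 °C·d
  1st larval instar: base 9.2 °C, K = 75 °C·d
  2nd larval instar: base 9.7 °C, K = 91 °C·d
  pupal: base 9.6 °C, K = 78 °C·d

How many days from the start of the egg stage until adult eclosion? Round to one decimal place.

47.5 days

egg: 81 / (16.2 − 8.8) = 81 / 7.4 = 10.946 d.
1st larval instar: 75 / (16.2 − 9.2) = 75 / 7.0 = 10.714 d.
2nd larval instar: 91 / (16.2 − 9.7) = 91 / 6.5 = 14.000 d.
pupal: 78 / (16.2 − 9.6) = 78 / 6.6 = 11.818 d.
Sum = 47.478 ≈ 47.5 days.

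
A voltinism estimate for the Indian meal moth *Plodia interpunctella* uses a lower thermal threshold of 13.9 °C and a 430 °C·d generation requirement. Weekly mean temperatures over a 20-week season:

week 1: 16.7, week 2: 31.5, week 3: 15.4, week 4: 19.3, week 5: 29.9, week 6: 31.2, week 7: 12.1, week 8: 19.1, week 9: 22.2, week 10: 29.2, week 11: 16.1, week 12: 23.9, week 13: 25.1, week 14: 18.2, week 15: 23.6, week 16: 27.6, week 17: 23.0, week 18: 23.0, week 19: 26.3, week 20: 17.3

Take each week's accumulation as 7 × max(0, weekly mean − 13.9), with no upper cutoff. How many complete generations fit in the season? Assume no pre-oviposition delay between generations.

Weekly DD (7 × max(0, T̄ − 13.9)): 19.6, 123.2, 10.5, 37.8, 112.0, 121.1, 0.0, 36.4, 58.1, 107.1, 15.4, 70.0, 78.4, 30.1, 67.9, 95.9, 63.7, 63.7, 86.8, 23.8.
Season total = 1221.5 DD.
Complete generations = ⌊1221.5 / 430⌋ = 2.

2 generations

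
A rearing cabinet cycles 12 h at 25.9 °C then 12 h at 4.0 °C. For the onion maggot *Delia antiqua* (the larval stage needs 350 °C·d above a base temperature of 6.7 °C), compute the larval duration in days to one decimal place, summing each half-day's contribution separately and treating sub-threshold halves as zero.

Day half: max(0, 25.9 − 6.7) × 0.5 = 19.2 × 0.5 = 9.60 DD.
Night half: max(0, 4.0 − 6.7) × 0.5 = 0.0 × 0.5 = 0.00 DD.
Per 24 h: 9.60 DD/day.
Duration = 350 / 9.60 = 36.458 ≈ 36.5 days.

36.5 days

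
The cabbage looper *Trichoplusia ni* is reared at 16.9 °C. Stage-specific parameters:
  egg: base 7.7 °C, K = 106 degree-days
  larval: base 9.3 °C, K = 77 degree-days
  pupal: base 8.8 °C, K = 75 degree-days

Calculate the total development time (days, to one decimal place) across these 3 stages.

egg: 106 / (16.9 − 7.7) = 106 / 9.2 = 11.522 d.
larval: 77 / (16.9 − 9.3) = 77 / 7.6 = 10.132 d.
pupal: 75 / (16.9 − 8.8) = 75 / 8.1 = 9.259 d.
Sum = 30.913 ≈ 30.9 days.

30.9 days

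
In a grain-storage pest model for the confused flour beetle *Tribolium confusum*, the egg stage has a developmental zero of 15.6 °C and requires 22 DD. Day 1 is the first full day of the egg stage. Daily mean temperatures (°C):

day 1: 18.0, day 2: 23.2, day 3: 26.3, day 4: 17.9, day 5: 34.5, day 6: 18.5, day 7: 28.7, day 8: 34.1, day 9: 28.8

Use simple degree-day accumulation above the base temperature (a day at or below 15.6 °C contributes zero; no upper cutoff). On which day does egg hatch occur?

day 4

Daily DD above 15.6 °C: 2.4, 7.6, 10.7, 2.3, 18.9, 2.9, 13.1, 18.5, 13.2.
Cumulative: 2.4, 10.0, 20.7, 23.0, 41.9, 44.8, 57.9, 76.4, 89.6.
The total first reaches 22 DD on day 4.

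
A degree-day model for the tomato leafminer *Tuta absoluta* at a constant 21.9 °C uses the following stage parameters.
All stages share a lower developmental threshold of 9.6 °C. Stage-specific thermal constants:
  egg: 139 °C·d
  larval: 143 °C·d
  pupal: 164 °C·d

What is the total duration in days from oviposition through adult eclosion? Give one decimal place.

Daily accumulation at 21.9 °C = 21.9 − 9.6 = 12.3 DD/day.
Total K = 139 + 143 + 164 = 446 DD.
Total duration = 446 / 12.3 = 36.260 ≈ 36.3 days.

36.3 days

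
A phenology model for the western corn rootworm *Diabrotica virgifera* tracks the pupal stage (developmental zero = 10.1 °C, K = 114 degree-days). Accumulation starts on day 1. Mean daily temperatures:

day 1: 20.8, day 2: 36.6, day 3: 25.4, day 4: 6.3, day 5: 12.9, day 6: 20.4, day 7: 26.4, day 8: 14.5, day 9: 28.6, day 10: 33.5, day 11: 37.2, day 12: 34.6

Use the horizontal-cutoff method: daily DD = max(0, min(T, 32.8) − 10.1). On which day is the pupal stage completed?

Daily DD above 10.1 °C (capped at 22.7): 10.7, 22.7, 15.3, 0.0, 2.8, 10.3, 16.3, 4.4, 18.5, 22.7, 22.7, 22.7.
Cumulative: 10.7, 33.4, 48.7, 48.7, 51.5, 61.8, 78.1, 82.5, 101.0, 123.7, 146.4, 169.1.
The total first reaches 114 DD on day 10.

day 10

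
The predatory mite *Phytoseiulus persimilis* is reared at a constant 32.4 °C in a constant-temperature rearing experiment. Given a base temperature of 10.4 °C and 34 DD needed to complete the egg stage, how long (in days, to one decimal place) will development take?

Daily accumulation = 32.4 − 10.4 = 22.0 DD/day.
Duration = 34 / 22.0 = 1.545 ≈ 1.5 days.

1.5 days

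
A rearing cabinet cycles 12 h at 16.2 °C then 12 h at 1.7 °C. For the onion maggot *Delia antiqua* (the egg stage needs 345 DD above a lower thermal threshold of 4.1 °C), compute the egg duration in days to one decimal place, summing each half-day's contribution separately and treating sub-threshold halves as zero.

Day half: max(0, 16.2 − 4.1) × 0.5 = 12.1 × 0.5 = 6.05 DD.
Night half: max(0, 1.7 − 4.1) × 0.5 = 0.0 × 0.5 = 0.00 DD.
Per 24 h: 6.05 DD/day.
Duration = 345 / 6.05 = 57.025 ≈ 57.0 days.

57.0 days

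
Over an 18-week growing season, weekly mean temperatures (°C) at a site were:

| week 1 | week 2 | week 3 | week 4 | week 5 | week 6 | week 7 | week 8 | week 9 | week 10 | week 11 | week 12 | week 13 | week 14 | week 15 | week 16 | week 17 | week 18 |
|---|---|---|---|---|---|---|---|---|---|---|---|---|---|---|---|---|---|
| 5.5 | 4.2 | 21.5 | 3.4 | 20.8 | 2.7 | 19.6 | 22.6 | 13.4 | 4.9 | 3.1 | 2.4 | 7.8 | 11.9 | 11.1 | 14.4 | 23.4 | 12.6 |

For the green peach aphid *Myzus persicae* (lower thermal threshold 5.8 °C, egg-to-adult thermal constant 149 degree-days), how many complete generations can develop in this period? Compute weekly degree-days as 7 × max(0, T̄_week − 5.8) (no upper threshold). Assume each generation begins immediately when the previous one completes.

5 generations

Weekly DD (7 × max(0, T̄ − 5.8)): 0.0, 0.0, 109.9, 0.0, 105.0, 0.0, 96.6, 117.6, 53.2, 0.0, 0.0, 0.0, 14.0, 42.7, 37.1, 60.2, 123.2, 47.6.
Season total = 807.1 DD.
Complete generations = ⌊807.1 / 149⌋ = 5.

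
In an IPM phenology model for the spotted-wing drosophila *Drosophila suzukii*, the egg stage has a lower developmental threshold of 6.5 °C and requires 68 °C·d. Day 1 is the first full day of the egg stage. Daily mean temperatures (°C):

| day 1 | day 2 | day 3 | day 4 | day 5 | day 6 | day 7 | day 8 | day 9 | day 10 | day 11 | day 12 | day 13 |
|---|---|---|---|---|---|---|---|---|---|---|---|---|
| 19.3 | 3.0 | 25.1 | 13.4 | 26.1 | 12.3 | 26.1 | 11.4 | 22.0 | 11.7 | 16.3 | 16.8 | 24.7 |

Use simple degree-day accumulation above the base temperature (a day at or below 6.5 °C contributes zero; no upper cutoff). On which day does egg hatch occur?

day 7

Daily DD above 6.5 °C: 12.8, 0.0, 18.6, 6.9, 19.6, 5.8, 19.6, 4.9, 15.5, 5.2, 9.8, 10.3, 18.2.
Cumulative: 12.8, 12.8, 31.4, 38.3, 57.9, 63.7, 83.3, 88.2, 103.7, 108.9, 118.7, 129.0, 147.2.
The total first reaches 68 DD on day 7.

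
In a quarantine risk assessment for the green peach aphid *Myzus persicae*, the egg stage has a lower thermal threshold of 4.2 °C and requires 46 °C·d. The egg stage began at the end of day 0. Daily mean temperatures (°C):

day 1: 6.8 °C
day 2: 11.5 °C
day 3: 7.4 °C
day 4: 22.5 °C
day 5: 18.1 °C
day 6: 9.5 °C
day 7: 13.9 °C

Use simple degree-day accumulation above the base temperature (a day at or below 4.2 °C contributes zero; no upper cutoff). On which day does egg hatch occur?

day 6

Daily DD above 4.2 °C: 2.6, 7.3, 3.2, 18.3, 13.9, 5.3, 9.7.
Cumulative: 2.6, 9.9, 13.1, 31.4, 45.3, 50.6, 60.3.
The total first reaches 46 DD on day 6.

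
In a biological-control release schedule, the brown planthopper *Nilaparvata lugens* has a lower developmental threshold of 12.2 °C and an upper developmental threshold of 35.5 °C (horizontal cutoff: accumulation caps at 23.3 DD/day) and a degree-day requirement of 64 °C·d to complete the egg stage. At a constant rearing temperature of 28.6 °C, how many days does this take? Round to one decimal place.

Daily accumulation = 28.6 − 12.2 = 16.4 DD/day.
Duration = 64 / 16.4 = 3.902 ≈ 3.9 days.

3.9 days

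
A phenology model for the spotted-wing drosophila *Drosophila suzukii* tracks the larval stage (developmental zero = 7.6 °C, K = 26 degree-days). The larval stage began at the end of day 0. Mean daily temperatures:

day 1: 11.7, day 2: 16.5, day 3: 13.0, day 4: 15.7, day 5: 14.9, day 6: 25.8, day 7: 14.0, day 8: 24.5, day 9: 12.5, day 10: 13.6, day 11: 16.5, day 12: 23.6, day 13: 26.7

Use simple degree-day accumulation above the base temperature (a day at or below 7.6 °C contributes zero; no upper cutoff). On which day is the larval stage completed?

Daily DD above 7.6 °C: 4.1, 8.9, 5.4, 8.1, 7.3, 18.2, 6.4, 16.9, 4.9, 6.0, 8.9, 16.0, 19.1.
Cumulative: 4.1, 13.0, 18.4, 26.5, 33.8, 52.0, 58.4, 75.3, 80.2, 86.2, 95.1, 111.1, 130.2.
The total first reaches 26 DD on day 4.

day 4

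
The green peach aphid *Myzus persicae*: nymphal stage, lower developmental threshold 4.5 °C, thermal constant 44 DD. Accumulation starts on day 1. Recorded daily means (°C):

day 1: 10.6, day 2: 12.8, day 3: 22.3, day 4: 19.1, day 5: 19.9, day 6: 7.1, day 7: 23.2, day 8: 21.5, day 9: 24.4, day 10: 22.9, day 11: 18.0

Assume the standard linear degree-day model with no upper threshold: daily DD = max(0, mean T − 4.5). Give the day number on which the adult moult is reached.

day 4

Daily DD above 4.5 °C: 6.1, 8.3, 17.8, 14.6, 15.4, 2.6, 18.7, 17.0, 19.9, 18.4, 13.5.
Cumulative: 6.1, 14.4, 32.2, 46.8, 62.2, 64.8, 83.5, 100.5, 120.4, 138.8, 152.3.
The total first reaches 44 DD on day 4.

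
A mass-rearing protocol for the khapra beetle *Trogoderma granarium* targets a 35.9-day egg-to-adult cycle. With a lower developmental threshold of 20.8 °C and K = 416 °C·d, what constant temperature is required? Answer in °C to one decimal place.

32.4 °C

Required daily accumulation = 416 / 35.9 = 11.588 DD/day.
T = T_base + 11.588 = 20.8 + 11.588 = 32.388 ≈ 32.4 °C.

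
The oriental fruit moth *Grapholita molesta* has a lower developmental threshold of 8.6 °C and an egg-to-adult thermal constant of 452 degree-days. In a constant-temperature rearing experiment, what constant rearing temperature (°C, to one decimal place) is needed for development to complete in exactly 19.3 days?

32.0 °C

Required daily accumulation = 452 / 19.3 = 23.420 DD/day.
T = T_base + 23.420 = 8.6 + 23.420 = 32.020 ≈ 32.0 °C.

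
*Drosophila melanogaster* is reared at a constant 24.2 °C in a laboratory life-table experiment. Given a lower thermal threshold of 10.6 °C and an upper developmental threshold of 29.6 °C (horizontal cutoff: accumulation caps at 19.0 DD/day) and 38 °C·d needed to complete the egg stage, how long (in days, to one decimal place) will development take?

Daily accumulation = 24.2 − 10.6 = 13.6 DD/day.
Duration = 38 / 13.6 = 2.794 ≈ 2.8 days.

2.8 days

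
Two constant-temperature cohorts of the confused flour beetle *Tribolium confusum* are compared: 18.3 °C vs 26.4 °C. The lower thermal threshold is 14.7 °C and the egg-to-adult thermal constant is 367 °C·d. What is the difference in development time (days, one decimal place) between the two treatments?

70.6 days

At 18.3 °C: 367 / (18.3 − 14.7) = 367 / 3.6 = 101.944 d.
At 26.4 °C: 367 / (26.4 − 14.7) = 367 / 11.7 = 31.368 d.
Difference = |101.944 − 31.368| = 70.577 ≈ 70.6 days.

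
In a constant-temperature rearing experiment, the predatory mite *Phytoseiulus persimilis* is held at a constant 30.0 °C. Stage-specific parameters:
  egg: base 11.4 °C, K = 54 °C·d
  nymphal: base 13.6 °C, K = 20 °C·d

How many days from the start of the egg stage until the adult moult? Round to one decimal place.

egg: 54 / (30.0 − 11.4) = 54 / 18.6 = 2.903 d.
nymphal: 20 / (30.0 − 13.6) = 20 / 16.4 = 1.220 d.
Sum = 4.123 ≈ 4.1 days.

4.1 days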